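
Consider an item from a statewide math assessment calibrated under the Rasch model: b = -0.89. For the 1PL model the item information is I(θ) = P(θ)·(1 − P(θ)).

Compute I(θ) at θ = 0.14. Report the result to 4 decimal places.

0.1939

P = 1/(1+e^{-1.0300}) = 0.7369
P(1−P) = 0.7369 × 0.2631 = 0.1939
I = P(1−P) = 0.19387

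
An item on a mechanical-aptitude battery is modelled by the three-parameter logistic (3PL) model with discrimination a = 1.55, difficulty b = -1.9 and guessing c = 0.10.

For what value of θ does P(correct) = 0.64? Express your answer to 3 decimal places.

-1.638

P(θ) = c + (1 − c) · 1 / (1 + exp(−a(θ − b)))
Remove guessing floor: (0.64 − 0.10)/(1 − 0.10) = 0.6000
logit = ln(0.6000/0.4000) = 0.4055
θ = b + logit/(a) = -1.9 + 0.4055/1.5500 = -1.6384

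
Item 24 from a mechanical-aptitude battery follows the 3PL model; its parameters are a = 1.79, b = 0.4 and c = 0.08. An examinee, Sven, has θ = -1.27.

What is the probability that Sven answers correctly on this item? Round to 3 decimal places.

P(θ) = c + (1 − c) · 1 / (1 + exp(−a(θ − b)))
Exponent: 1.79 × (-1.27 − 0.4) = -2.9893
1/(1 + e^{2.9893}) = 0.0479
P = 0.08 + 0.92 × 0.0479 = 0.1241

0.124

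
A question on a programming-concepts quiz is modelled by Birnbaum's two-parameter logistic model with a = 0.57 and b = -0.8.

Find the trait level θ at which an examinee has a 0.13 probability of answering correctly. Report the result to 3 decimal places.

-4.135

P(θ) = 1 / (1 + exp(−a(θ − b)))
logit = ln(0.1300/0.8700) = -1.9010
θ = b + logit/(a) = -0.8 + (-1.9010)/0.5700 = -4.1350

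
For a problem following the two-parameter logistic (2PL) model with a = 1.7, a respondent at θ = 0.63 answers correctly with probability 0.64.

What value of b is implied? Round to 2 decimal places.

P(θ) = 1 / (1 + exp(−a(θ − b)))
logit(0.64) = ln(0.64/0.36) = 0.5754
b = θ − logit/(a) = 0.63 − 0.5754/1.7000 = 0.2916

0.29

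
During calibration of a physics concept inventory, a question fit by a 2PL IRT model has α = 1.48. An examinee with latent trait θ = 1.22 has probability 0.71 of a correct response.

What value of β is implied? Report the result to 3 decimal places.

0.615

P(θ) = 1 / (1 + exp(−α(θ − β)))
logit(0.71) = ln(0.71/0.29) = 0.8954
β = θ − logit/(α) = 1.22 − 0.8954/1.4800 = 0.6150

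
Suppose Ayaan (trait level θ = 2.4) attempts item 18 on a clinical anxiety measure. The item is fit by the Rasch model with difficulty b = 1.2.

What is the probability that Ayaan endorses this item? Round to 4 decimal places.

P(θ) = 1 / (1 + exp(−(θ − b)))
Exponent: (2.4 − 1.2) = 1.2000
1/(1 + e^{-1.2000}) = 0.7685
P = 0.7685

0.7685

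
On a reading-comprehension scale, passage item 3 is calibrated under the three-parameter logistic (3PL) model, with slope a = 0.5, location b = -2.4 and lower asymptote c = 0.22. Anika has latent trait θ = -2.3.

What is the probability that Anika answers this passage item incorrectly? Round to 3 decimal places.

P(θ) = c + (1 − c) · 1 / (1 + exp(−a(θ − b)))
Exponent: 0.5 × (-2.3 − (-2.4)) = 0.0500
1/(1 + e^{-0.0500}) = 0.5125
P = 0.22 + 0.78 × 0.5125 = 0.6197
P(incorrect) = 1 − 0.6197 = 0.3803

0.380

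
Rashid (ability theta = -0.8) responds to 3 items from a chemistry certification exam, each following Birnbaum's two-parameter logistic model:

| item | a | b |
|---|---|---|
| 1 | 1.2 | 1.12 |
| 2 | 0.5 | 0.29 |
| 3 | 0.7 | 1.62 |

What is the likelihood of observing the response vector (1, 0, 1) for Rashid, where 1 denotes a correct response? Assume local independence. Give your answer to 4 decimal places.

P(theta) = 1 / (1 + exp(−a(theta − b)))
P_1 = 1/(1+e^{2.3040}) = 0.0908
P_2 = 1/(1+e^{0.5450}) = 0.3670
P_3 = 1/(1+e^{1.6940}) = 0.1553
L = P_1 × (1−P_2) × P_3 = 0.0908 × 0.6330 × 0.1553 = 0.00892

0.0089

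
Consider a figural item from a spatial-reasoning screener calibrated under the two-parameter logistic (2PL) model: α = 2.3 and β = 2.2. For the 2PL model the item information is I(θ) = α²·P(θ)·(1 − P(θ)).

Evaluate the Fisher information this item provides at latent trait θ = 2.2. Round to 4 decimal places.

1.3225

P = 1/(1+e^{0.0000}) = 0.5000
P(1−P) = 0.5000 × 0.5000 = 0.2500
I = α² × P(1−P) = 2.3² × 0.2500 = 1.32250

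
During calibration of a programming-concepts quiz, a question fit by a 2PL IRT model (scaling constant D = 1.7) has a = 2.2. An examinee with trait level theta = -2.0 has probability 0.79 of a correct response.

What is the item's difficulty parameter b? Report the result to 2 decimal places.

P(theta) = 1 / (1 + exp(−D·a(theta − b)))
logit(0.79) = ln(0.79/0.21) = 1.3249
b = theta − logit/(1.7·a) = -2.0 − 1.3249/3.7400 = -2.3543

-2.35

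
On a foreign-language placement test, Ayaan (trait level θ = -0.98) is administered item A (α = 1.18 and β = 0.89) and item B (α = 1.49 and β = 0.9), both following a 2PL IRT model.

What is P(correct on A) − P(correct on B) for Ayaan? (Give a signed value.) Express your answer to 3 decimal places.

0.042

P(θ) = 1 / (1 + exp(−α(θ − β)))
P_A = 0.0992
P_B = 0.0573
P_A − P_B = 0.0419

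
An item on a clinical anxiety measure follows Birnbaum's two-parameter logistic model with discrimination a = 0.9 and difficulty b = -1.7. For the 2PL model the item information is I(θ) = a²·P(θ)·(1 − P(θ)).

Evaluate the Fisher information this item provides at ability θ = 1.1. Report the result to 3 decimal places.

P = 1/(1+e^{-2.5200}) = 0.9255
P(1−P) = 0.9255 × 0.0745 = 0.0689
I = a² × P(1−P) = 0.9² × 0.0689 = 0.05583

0.056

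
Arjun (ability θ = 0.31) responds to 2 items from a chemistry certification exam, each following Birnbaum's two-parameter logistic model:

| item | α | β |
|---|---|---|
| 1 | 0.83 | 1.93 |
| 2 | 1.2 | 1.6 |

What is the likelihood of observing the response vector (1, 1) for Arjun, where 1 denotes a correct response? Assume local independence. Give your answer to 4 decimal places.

P(θ) = 1 / (1 + exp(−α(θ − β)))
P_1 = 1/(1+e^{1.3446}) = 0.2068
P_2 = 1/(1+e^{1.5480}) = 0.1754
L = P_1 × P_2 = 0.2068 × 0.1754 = 0.03626

0.0363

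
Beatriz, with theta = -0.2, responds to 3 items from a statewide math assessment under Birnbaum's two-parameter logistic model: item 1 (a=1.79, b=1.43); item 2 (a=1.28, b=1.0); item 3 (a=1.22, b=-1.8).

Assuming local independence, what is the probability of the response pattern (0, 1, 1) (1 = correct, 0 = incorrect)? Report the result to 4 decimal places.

0.1471

P(theta) = 1 / (1 + exp(−a(theta − b)))
P_1 = 1/(1+e^{2.9177}) = 0.0513
P_2 = 1/(1+e^{1.5360}) = 0.1771
P_3 = 1/(1+e^{-1.9520}) = 0.8757
L = (1−P_1) × P_2 × P_3 = 0.9487 × 0.1771 × 0.8757 = 0.14714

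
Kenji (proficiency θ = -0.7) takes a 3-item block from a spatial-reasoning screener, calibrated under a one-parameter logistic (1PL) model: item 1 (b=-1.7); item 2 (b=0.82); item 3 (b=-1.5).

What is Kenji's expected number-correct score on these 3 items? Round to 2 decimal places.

P(θ) = 1 / (1 + exp(−(θ − b)))
P_1 = 1/(1+e^{-1.0000}) = 0.7311
P_2 = 1/(1+e^{1.5200}) = 0.1795
P_3 = 1/(1+e^{-0.8000}) = 0.6900
E[score] = 0.7311 + 0.1795 + 0.6900 = 1.6005

1.60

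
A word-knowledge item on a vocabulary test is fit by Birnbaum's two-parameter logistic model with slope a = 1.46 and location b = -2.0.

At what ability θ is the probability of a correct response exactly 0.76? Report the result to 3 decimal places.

-1.210

P(θ) = 1 / (1 + exp(−a(θ − b)))
logit = ln(0.7600/0.2400) = 1.1527
θ = b + logit/(a) = -2.0 + 1.1527/1.4600 = -1.2105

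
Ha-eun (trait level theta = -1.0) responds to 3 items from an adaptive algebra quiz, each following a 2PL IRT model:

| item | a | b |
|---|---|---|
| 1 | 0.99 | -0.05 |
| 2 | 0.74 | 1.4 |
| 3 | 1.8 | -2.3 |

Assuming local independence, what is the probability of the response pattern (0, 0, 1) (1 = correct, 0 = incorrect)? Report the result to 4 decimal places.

P(theta) = 1 / (1 + exp(−a(theta − b)))
P_1 = 1/(1+e^{0.9405}) = 0.2808
P_2 = 1/(1+e^{1.7760}) = 0.1448
P_3 = 1/(1+e^{-2.3400}) = 0.9121
L = (1−P_1) × (1−P_2) × P_3 = 0.7192 × 0.8552 × 0.9121 = 0.56102

0.5610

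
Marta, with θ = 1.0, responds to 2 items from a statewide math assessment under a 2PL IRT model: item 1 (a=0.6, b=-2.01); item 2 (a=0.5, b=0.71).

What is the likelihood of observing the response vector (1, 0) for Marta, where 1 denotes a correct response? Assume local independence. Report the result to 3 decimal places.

0.398

P(θ) = 1 / (1 + exp(−a(θ − b)))
P_1 = 1/(1+e^{-1.8060}) = 0.8589
P_2 = 1/(1+e^{-0.1450}) = 0.5362
L = P_1 × (1−P_2) = 0.8589 × 0.4638 = 0.39836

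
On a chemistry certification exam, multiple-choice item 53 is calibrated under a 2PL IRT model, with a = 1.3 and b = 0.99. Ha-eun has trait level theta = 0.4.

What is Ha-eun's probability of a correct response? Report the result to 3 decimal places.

0.317

P(theta) = 1 / (1 + exp(−a(theta − b)))
Exponent: 1.3 × (0.4 − 0.99) = -0.7670
1/(1 + e^{0.7670}) = 0.3171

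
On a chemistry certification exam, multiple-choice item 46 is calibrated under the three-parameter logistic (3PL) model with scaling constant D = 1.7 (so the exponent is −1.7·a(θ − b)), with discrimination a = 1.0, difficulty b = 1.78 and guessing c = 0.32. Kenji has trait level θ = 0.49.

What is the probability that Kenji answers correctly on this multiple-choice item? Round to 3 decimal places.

0.388

P(θ) = c + (1 − c) · 1 / (1 + exp(−D·a(θ − b)))
Exponent: 1.7 × 1.0 × (0.49 − 1.78) = -2.1930
1/(1 + e^{2.1930}) = 0.1004
P = 0.32 + 0.68 × 0.1004 = 0.3883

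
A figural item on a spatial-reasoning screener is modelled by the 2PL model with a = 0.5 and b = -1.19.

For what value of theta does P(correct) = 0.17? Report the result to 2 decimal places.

-4.36

P(theta) = 1 / (1 + exp(−a(theta − b)))
logit = ln(0.1700/0.8300) = -1.5856
theta = b + logit/(a) = -1.19 + (-1.5856)/0.5000 = -4.3613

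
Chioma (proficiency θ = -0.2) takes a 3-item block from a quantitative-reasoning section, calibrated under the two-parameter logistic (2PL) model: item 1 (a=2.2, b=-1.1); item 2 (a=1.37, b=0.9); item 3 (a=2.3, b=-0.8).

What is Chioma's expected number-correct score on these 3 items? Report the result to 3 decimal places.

P(θ) = 1 / (1 + exp(−a(θ − b)))
P_1 = 1/(1+e^{-1.9800}) = 0.8787
P_2 = 1/(1+e^{1.5070}) = 0.1814
P_3 = 1/(1+e^{-1.3800}) = 0.7990
E[score] = 0.8787 + 0.1814 + 0.7990 = 1.8591

1.859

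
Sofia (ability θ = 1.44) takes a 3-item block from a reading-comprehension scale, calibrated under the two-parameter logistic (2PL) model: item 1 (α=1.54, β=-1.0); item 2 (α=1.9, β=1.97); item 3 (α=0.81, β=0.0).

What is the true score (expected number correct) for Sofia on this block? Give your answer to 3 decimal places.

2.007

P(θ) = 1 / (1 + exp(−α(θ − β)))
P_1 = 1/(1+e^{-3.7576}) = 0.9772
P_2 = 1/(1+e^{1.0070}) = 0.2676
P_3 = 1/(1+e^{-1.1664}) = 0.7625
E[score] = 0.9772 + 0.2676 + 0.7625 = 2.0073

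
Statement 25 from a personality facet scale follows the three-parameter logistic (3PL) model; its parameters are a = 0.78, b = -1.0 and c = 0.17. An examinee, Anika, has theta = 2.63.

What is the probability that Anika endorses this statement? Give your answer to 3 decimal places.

0.954

P(theta) = c + (1 − c) · 1 / (1 + exp(−a(theta − b)))
Exponent: 0.78 × (2.63 − (-1.0)) = 2.8314
1/(1 + e^{-2.8314}) = 0.9443
P = 0.17 + 0.83 × 0.9443 = 0.9538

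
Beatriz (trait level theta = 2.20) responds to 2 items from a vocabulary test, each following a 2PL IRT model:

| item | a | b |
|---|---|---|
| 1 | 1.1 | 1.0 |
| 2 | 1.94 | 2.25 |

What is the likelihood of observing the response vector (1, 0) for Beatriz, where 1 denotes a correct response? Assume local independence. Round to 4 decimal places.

P(theta) = 1 / (1 + exp(−a(theta − b)))
P_1 = 1/(1+e^{-1.3200}) = 0.7892
P_2 = 1/(1+e^{0.0970}) = 0.4758
L = P_1 × (1−P_2) = 0.7892 × 0.5242 = 0.41371

0.4137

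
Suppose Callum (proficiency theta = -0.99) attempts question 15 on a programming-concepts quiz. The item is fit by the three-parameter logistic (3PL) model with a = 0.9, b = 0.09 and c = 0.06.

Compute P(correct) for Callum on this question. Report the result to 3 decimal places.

0.318

P(theta) = c + (1 − c) · 1 / (1 + exp(−a(theta − b)))
Exponent: 0.9 × (-0.99 − 0.09) = -0.9720
1/(1 + e^{0.9720}) = 0.2745
P = 0.06 + 0.94 × 0.2745 = 0.3180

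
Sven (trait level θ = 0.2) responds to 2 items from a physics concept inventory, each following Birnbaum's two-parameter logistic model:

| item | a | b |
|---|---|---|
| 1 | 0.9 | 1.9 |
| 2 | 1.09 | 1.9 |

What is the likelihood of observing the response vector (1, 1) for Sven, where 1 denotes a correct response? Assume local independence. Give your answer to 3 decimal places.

0.024

P(θ) = 1 / (1 + exp(−a(θ − b)))
P_1 = 1/(1+e^{1.5300}) = 0.1780
P_2 = 1/(1+e^{1.8530}) = 0.1355
L = P_1 × P_2 = 0.1780 × 0.1355 = 0.02412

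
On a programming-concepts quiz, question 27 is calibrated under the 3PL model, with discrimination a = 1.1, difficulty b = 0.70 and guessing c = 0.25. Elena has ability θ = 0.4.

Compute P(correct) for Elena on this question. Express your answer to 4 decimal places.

P(θ) = c + (1 − c) · 1 / (1 + exp(−a(θ − b)))
Exponent: 1.1 × (0.4 − 0.70) = -0.3300
1/(1 + e^{0.3300}) = 0.4182
P = 0.25 + 0.75 × 0.4182 = 0.5637

0.5637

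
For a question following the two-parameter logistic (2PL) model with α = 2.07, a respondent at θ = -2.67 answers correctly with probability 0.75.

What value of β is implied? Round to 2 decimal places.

-3.20

P(θ) = 1 / (1 + exp(−α(θ − β)))
logit(0.75) = ln(0.75/0.25) = 1.0986
β = θ − logit/(α) = -2.67 − 1.0986/2.0700 = -3.2007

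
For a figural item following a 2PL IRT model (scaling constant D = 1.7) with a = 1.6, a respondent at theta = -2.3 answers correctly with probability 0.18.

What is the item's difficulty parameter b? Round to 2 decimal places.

-1.74

P(theta) = 1 / (1 + exp(−D·a(theta − b)))
logit(0.18) = ln(0.18/0.82) = -1.5163
b = theta − logit/(1.7·a) = -2.3 − (-1.5163)/2.7200 = -1.7425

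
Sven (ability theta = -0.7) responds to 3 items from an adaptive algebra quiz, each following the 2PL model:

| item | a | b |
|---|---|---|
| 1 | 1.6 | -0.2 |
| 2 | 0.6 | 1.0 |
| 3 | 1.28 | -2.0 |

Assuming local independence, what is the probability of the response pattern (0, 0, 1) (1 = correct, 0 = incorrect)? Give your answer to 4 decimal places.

P(theta) = 1 / (1 + exp(−a(theta − b)))
P_1 = 1/(1+e^{0.8000}) = 0.3100
P_2 = 1/(1+e^{1.0200}) = 0.2650
P_3 = 1/(1+e^{-1.6640}) = 0.8408
L = (1−P_1) × (1−P_2) × P_3 = 0.6900 × 0.7350 × 0.8408 = 0.42637

0.4264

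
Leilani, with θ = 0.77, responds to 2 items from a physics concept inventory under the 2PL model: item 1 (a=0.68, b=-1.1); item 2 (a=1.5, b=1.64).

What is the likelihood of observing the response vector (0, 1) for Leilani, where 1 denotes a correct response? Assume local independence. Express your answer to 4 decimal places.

0.0467

P(θ) = 1 / (1 + exp(−a(θ − b)))
P_1 = 1/(1+e^{-1.2716}) = 0.7810
P_2 = 1/(1+e^{1.3050}) = 0.2133
L = (1−P_1) × P_2 = 0.2190 × 0.2133 = 0.04671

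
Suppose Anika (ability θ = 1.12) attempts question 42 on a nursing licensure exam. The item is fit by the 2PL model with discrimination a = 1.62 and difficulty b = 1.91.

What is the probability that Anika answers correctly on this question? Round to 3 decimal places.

P(θ) = 1 / (1 + exp(−a(θ − b)))
Exponent: 1.62 × (1.12 − 1.91) = -1.2798
1/(1 + e^{1.2798}) = 0.2176

0.218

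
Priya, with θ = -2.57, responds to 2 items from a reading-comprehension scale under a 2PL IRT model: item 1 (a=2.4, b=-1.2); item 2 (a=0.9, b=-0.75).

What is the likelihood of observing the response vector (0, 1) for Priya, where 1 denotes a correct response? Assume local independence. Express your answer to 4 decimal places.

P(θ) = 1 / (1 + exp(−a(θ − b)))
P_1 = 1/(1+e^{3.2880}) = 0.0360
P_2 = 1/(1+e^{1.6380}) = 0.1627
L = (1−P_1) × P_2 = 0.9640 × 0.1627 = 0.15688

0.1569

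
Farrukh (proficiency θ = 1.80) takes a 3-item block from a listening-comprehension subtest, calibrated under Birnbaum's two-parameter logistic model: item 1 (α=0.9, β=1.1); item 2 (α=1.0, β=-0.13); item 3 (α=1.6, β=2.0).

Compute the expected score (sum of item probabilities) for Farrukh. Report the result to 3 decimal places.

P(θ) = 1 / (1 + exp(−α(θ − β)))
P_1 = 1/(1+e^{-0.6300}) = 0.6525
P_2 = 1/(1+e^{-1.9300}) = 0.8732
P_3 = 1/(1+e^{0.3200}) = 0.4207
E[score] = 0.6525 + 0.8732 + 0.4207 = 1.9464

1.946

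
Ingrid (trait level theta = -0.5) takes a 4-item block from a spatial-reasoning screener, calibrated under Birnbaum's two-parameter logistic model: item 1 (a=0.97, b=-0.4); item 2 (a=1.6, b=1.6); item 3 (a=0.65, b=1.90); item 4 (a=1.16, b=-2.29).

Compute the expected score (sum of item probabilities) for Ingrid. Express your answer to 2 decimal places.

P(theta) = 1 / (1 + exp(−a(theta − b)))
P_1 = 1/(1+e^{0.0970}) = 0.4758
P_2 = 1/(1+e^{3.3600}) = 0.0336
P_3 = 1/(1+e^{1.5600}) = 0.1736
P_4 = 1/(1+e^{-2.0764}) = 0.8886
E[score] = 0.4758 + 0.0336 + 0.1736 + 0.8886 = 1.5716

1.57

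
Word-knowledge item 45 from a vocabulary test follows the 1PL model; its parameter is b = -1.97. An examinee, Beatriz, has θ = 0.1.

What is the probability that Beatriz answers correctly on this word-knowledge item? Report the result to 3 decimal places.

0.888

P(θ) = 1 / (1 + exp(−(θ − b)))
Exponent: (0.1 − (-1.97)) = 2.0700
1/(1 + e^{-2.0700}) = 0.8880
P = 0.8880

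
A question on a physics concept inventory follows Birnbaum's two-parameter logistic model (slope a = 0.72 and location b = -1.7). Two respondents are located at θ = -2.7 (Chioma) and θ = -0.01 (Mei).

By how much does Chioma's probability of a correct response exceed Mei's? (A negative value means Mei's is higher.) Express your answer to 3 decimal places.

-0.444

P(θ) = 1 / (1 + exp(−a(θ − b)))
P(Chioma) = 0.3274  [exponent -0.7200]
P(Mei) = 0.7715  [exponent 1.2168]
Difference = 0.3274 − 0.7715 = -0.4441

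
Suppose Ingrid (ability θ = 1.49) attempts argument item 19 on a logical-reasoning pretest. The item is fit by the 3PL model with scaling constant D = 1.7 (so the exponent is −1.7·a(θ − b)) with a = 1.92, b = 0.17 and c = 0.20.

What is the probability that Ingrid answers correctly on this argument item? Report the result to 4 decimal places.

P(θ) = c + (1 − c) · 1 / (1 + exp(−D·a(θ − b)))
Exponent: 1.7 × 1.92 × (1.49 − 0.17) = 4.3085
1/(1 + e^{-4.3085}) = 0.9867
P = 0.20 + 0.80 × 0.9867 = 0.9894

0.9894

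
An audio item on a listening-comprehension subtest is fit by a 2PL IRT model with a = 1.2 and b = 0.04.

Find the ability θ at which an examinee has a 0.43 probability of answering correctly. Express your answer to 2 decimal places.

P(θ) = 1 / (1 + exp(−a(θ − b)))
logit = ln(0.4300/0.5700) = -0.2819
θ = b + logit/(a) = 0.04 + (-0.2819)/1.2000 = -0.1949

-0.19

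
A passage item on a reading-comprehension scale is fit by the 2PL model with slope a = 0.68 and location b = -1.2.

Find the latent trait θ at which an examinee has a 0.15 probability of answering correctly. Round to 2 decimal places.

P(θ) = 1 / (1 + exp(−a(θ − b)))
logit = ln(0.1500/0.8500) = -1.7346
θ = b + logit/(a) = -1.2 + (-1.7346)/0.6800 = -3.7509

-3.75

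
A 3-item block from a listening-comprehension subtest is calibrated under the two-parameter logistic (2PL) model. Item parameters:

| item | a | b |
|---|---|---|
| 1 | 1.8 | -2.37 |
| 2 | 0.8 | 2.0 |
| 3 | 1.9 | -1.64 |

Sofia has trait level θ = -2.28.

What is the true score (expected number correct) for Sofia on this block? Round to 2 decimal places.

0.80

P(θ) = 1 / (1 + exp(−a(θ − b)))
P_1 = 1/(1+e^{-0.1620}) = 0.5404
P_2 = 1/(1+e^{3.4240}) = 0.0316
P_3 = 1/(1+e^{1.2160}) = 0.2286
E[score] = 0.5404 + 0.0316 + 0.2286 = 0.8006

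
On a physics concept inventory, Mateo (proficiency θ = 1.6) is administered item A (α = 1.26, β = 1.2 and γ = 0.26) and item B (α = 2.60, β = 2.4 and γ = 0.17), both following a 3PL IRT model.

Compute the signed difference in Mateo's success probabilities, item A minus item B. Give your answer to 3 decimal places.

P(θ) = γ + (1 − γ) · 1 / (1 + exp(−α(θ − β)))
P_A = 0.7213
P_B = 0.2622
P_A − P_B = 0.4591

0.459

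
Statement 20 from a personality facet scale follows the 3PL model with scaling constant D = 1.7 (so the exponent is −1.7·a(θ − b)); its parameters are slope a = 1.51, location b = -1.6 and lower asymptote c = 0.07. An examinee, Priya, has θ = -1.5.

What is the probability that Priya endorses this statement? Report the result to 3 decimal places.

P(θ) = c + (1 − c) · 1 / (1 + exp(−D·a(θ − b)))
Exponent: 1.7 × 1.51 × (-1.5 − (-1.6)) = 0.2567
1/(1 + e^{-0.2567}) = 0.5638
P = 0.07 + 0.93 × 0.5638 = 0.5944

0.594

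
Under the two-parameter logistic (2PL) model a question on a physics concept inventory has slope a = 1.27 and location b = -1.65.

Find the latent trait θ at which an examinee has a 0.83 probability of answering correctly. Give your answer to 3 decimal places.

-0.401

P(θ) = 1 / (1 + exp(−a(θ − b)))
logit = ln(0.8300/0.1700) = 1.5856
θ = b + logit/(a) = -1.65 + 1.5856/1.2700 = -0.4015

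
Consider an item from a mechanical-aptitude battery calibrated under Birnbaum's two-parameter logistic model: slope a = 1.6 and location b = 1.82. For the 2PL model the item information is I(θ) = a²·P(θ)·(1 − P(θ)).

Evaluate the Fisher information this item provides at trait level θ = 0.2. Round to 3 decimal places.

P = 1/(1+e^{2.5920}) = 0.0697
P(1−P) = 0.0697 × 0.9303 = 0.0648
I = a² × P(1−P) = 1.6² × 0.0648 = 0.16590

0.166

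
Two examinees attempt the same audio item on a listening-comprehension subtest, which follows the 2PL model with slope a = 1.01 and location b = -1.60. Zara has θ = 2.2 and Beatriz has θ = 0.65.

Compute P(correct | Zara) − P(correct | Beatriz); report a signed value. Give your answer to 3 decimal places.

0.072

P(θ) = 1 / (1 + exp(−a(θ − b)))
P(Zara) = 0.9789  [exponent 3.8380]
P(Beatriz) = 0.9066  [exponent 2.2725]
Difference = 0.9789 − 0.9066 = 0.0723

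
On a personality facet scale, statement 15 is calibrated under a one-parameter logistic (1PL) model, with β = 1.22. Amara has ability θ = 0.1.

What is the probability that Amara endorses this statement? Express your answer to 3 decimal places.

P(θ) = 1 / (1 + exp(−(θ − β)))
Exponent: (0.1 − 1.22) = -1.1200
1/(1 + e^{1.1200}) = 0.2460
P = 0.2460

0.246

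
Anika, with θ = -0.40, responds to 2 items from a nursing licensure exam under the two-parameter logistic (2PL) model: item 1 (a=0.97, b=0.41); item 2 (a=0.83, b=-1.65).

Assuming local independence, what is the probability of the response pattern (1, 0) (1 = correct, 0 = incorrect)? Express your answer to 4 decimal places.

P(θ) = 1 / (1 + exp(−a(θ − b)))
P_1 = 1/(1+e^{0.7857}) = 0.3131
P_2 = 1/(1+e^{-1.0375}) = 0.7384
L = P_1 × (1−P_2) = 0.3131 × 0.2616 = 0.08192

0.0819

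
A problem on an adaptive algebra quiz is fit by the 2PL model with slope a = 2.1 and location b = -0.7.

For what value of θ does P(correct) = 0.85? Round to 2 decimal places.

P(θ) = 1 / (1 + exp(−a(θ − b)))
logit = ln(0.8500/0.1500) = 1.7346
θ = b + logit/(a) = -0.7 + 1.7346/2.1000 = 0.1260

0.13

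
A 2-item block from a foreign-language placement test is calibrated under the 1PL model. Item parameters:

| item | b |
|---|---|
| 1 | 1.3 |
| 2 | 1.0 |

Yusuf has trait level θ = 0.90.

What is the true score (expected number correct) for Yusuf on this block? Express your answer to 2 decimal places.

0.88

P(θ) = 1 / (1 + exp(−(θ − b)))
P_1 = 1/(1+e^{0.4000}) = 0.4013
P_2 = 1/(1+e^{0.1000}) = 0.4750
E[score] = 0.4013 + 0.4750 = 0.8763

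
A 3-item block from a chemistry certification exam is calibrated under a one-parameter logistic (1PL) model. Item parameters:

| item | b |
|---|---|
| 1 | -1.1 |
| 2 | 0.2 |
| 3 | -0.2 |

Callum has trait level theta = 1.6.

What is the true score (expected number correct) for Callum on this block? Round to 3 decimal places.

P(theta) = 1 / (1 + exp(−(theta − b)))
P_1 = 1/(1+e^{-2.7000}) = 0.9370
P_2 = 1/(1+e^{-1.4000}) = 0.8022
P_3 = 1/(1+e^{-1.8000}) = 0.8581
E[score] = 0.9370 + 0.8022 + 0.8581 = 2.5974

2.597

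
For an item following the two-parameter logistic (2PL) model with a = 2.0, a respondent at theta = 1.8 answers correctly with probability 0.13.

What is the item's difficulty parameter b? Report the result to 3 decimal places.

2.750

P(theta) = 1 / (1 + exp(−a(theta − b)))
logit(0.13) = ln(0.13/0.87) = -1.9010
b = theta − logit/(a) = 1.8 − (-1.9010)/2.0000 = 2.7505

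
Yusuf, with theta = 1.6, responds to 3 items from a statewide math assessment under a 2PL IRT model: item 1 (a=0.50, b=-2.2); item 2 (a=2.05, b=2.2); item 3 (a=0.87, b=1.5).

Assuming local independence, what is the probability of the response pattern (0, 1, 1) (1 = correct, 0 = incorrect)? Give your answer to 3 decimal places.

P(theta) = 1 / (1 + exp(−a(theta − b)))
P_1 = 1/(1+e^{-1.9000}) = 0.8699
P_2 = 1/(1+e^{1.2300}) = 0.2262
P_3 = 1/(1+e^{-0.0870}) = 0.5217
L = (1−P_1) × P_2 × P_3 = 0.1301 × 0.2262 × 0.5217 = 0.01535

0.015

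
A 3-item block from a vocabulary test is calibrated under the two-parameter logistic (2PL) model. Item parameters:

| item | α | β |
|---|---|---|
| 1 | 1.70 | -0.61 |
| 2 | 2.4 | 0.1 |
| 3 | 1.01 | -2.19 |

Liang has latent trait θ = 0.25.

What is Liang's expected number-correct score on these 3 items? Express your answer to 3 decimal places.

P(θ) = 1 / (1 + exp(−α(θ − β)))
P_1 = 1/(1+e^{-1.4620}) = 0.8118
P_2 = 1/(1+e^{-0.3600}) = 0.5890
P_3 = 1/(1+e^{-2.4644}) = 0.9216
E[score] = 0.8118 + 0.5890 + 0.9216 = 2.3225

2.322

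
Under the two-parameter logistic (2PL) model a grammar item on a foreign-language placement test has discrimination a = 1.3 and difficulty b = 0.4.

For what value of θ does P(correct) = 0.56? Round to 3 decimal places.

0.586

P(θ) = 1 / (1 + exp(−a(θ − b)))
logit = ln(0.5600/0.4400) = 0.2412
θ = b + logit/(a) = 0.4 + 0.2412/1.3000 = 0.5855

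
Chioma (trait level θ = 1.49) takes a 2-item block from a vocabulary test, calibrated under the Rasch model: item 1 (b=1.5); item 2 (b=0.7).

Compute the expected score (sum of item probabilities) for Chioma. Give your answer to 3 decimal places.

1.185

P(θ) = 1 / (1 + exp(−(θ − b)))
P_1 = 1/(1+e^{0.0100}) = 0.4975
P_2 = 1/(1+e^{-0.7900}) = 0.6878
E[score] = 0.4975 + 0.6878 = 1.1853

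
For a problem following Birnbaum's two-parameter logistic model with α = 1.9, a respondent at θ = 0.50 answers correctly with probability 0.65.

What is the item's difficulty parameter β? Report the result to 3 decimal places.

0.174

P(θ) = 1 / (1 + exp(−α(θ − β)))
logit(0.65) = ln(0.65/0.35) = 0.6190
β = θ − logit/(α) = 0.50 − 0.6190/1.9000 = 0.1742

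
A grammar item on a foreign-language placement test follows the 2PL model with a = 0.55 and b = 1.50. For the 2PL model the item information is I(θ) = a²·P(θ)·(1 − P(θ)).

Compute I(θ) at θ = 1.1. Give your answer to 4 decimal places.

P = 1/(1+e^{0.2200}) = 0.4452
P(1−P) = 0.4452 × 0.5548 = 0.2470
I = a² × P(1−P) = 0.55² × 0.2470 = 0.07472

0.0747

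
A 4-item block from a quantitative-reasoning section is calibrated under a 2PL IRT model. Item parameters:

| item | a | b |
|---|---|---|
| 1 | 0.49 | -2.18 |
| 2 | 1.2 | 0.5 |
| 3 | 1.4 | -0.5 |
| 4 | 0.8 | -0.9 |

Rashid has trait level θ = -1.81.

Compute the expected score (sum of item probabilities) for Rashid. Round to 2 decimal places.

1.07

P(θ) = 1 / (1 + exp(−a(θ − b)))
P_1 = 1/(1+e^{-0.1813}) = 0.5452
P_2 = 1/(1+e^{2.7720}) = 0.0589
P_3 = 1/(1+e^{1.8340}) = 0.1378
P_4 = 1/(1+e^{0.7280}) = 0.3256
E[score] = 0.5452 + 0.0589 + 0.1378 + 0.3256 = 1.0675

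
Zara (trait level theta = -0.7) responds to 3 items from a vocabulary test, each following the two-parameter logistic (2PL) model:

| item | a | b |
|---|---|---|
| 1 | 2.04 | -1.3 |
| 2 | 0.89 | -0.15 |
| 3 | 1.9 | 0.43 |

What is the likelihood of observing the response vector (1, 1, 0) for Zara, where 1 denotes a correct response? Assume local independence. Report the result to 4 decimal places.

0.2629

P(theta) = 1 / (1 + exp(−a(theta − b)))
P_1 = 1/(1+e^{-1.2240}) = 0.7728
P_2 = 1/(1+e^{0.4895}) = 0.3800
P_3 = 1/(1+e^{2.1470}) = 0.1046
L = P_1 × P_2 × (1−P_3) = 0.7728 × 0.3800 × 0.8954 = 0.26294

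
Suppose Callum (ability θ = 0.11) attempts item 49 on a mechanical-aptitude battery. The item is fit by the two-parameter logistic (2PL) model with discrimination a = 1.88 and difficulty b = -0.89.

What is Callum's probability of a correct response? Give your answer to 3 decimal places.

0.868

P(θ) = 1 / (1 + exp(−a(θ − b)))
Exponent: 1.88 × (0.11 − (-0.89)) = 1.8800
1/(1 + e^{-1.8800}) = 0.8676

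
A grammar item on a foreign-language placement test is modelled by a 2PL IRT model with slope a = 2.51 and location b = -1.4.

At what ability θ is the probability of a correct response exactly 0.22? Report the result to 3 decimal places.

P(θ) = 1 / (1 + exp(−a(θ − b)))
logit = ln(0.2200/0.7800) = -1.2657
θ = b + logit/(a) = -1.4 + (-1.2657)/2.5100 = -1.9042

-1.904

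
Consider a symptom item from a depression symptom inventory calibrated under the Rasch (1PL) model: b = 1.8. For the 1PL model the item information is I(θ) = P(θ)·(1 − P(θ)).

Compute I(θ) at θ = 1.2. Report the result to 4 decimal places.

0.2288

P = 1/(1+e^{0.6000}) = 0.3543
P(1−P) = 0.3543 × 0.6457 = 0.2288
I = P(1−P) = 0.22878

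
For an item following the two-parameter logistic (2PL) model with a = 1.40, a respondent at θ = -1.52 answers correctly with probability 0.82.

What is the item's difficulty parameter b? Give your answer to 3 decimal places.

P(θ) = 1 / (1 + exp(−a(θ − b)))
logit(0.82) = ln(0.82/0.18) = 1.5163
b = θ − logit/(a) = -1.52 − 1.5163/1.4000 = -2.6031

-2.603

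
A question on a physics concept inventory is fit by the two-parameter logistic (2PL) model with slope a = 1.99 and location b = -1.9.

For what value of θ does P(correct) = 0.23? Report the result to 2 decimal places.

-2.51

P(θ) = 1 / (1 + exp(−a(θ − b)))
logit = ln(0.2300/0.7700) = -1.2083
θ = b + logit/(a) = -1.9 + (-1.2083)/1.9900 = -2.5072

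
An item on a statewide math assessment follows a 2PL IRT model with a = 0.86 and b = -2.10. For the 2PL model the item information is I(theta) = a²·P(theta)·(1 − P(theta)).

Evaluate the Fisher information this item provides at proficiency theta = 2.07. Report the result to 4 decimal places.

P = 1/(1+e^{-3.5862}) = 0.9730
P(1−P) = 0.9730 × 0.0270 = 0.0262
I = a² × P(1−P) = 0.86² × 0.0262 = 0.01940

0.0194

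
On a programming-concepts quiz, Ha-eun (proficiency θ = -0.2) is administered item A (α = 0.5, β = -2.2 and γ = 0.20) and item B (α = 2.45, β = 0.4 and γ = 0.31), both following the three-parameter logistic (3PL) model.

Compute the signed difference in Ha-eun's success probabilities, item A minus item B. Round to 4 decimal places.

P(θ) = γ + (1 − γ) · 1 / (1 + exp(−α(θ − β)))
P_A = 0.7848
P_B = 0.4390
P_A − P_B = 0.3459

0.3459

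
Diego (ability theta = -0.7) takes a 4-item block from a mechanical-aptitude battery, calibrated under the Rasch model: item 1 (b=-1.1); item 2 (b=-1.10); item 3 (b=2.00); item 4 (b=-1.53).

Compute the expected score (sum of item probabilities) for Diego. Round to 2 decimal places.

1.96

P(theta) = 1 / (1 + exp(−(theta − b)))
P_1 = 1/(1+e^{-0.4000}) = 0.5987
P_2 = 1/(1+e^{-0.4000}) = 0.5987
P_3 = 1/(1+e^{2.7000}) = 0.0630
P_4 = 1/(1+e^{-0.8300}) = 0.6964
E[score] = 0.5987 + 0.5987 + 0.0630 + 0.6964 = 1.9567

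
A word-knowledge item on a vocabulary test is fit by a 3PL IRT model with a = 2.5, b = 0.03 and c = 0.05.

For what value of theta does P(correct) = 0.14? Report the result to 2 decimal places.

P(theta) = c + (1 − c) · 1 / (1 + exp(−a(theta − b)))
Remove guessing floor: (0.14 − 0.05)/(1 − 0.05) = 0.0947
logit = ln(0.0947/0.9053) = -2.2571
theta = b + logit/(a) = 0.03 + (-2.2571)/2.5000 = -0.8728

-0.87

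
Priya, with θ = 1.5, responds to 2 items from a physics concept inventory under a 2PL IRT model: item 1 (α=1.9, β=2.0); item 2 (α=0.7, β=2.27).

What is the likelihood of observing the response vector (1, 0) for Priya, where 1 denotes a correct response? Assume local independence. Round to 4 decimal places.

0.1761

P(θ) = 1 / (1 + exp(−α(θ − β)))
P_1 = 1/(1+e^{0.9500}) = 0.2789
P_2 = 1/(1+e^{0.5390}) = 0.3684
L = P_1 × (1−P_2) = 0.2789 × 0.6316 = 0.17614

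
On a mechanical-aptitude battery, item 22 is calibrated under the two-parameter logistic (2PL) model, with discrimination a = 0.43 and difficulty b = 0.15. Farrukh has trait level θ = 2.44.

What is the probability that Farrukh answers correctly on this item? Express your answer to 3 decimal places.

P(θ) = 1 / (1 + exp(−a(θ − b)))
Exponent: 0.43 × (2.44 − 0.15) = 0.9847
1/(1 + e^{-0.9847}) = 0.7280

0.728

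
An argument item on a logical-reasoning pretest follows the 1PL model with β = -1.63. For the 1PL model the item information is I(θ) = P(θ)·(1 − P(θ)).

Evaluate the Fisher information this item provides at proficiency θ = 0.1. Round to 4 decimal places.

0.1279

P = 1/(1+e^{-1.7300}) = 0.8494
P(1−P) = 0.8494 × 0.1506 = 0.1279
I = P(1−P) = 0.12791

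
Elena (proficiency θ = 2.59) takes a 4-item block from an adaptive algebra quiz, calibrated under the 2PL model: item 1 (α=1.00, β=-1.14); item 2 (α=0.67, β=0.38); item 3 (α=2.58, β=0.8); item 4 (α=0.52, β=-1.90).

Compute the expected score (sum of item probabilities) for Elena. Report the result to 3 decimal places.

P(θ) = 1 / (1 + exp(−α(θ − β)))
P_1 = 1/(1+e^{-3.7300}) = 0.9766
P_2 = 1/(1+e^{-1.4807}) = 0.8147
P_3 = 1/(1+e^{-4.6182}) = 0.9902
P_4 = 1/(1+e^{-2.3348}) = 0.9117
E[score] = 0.9766 + 0.8147 + 0.9902 + 0.9117 = 3.6932

3.693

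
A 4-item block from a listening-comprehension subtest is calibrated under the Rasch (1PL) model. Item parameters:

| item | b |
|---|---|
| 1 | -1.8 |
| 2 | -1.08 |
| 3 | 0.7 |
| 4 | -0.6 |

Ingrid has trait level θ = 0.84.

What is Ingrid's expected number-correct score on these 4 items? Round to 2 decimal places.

P(θ) = 1 / (1 + exp(−(θ − b)))
P_1 = 1/(1+e^{-2.6400}) = 0.9334
P_2 = 1/(1+e^{-1.9200}) = 0.8721
P_3 = 1/(1+e^{-0.1400}) = 0.5349
P_4 = 1/(1+e^{-1.4400}) = 0.8085
E[score] = 0.9334 + 0.8721 + 0.5349 + 0.8085 = 3.1489

3.15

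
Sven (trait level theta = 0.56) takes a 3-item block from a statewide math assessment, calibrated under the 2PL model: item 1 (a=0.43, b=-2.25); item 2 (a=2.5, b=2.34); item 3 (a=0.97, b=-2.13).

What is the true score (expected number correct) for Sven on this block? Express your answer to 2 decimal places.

P(theta) = 1 / (1 + exp(−a(theta − b)))
P_1 = 1/(1+e^{-1.2083}) = 0.7700
P_2 = 1/(1+e^{4.4500}) = 0.0115
P_3 = 1/(1+e^{-2.6093}) = 0.9315
E[score] = 0.7700 + 0.0115 + 0.9315 = 1.7130

1.71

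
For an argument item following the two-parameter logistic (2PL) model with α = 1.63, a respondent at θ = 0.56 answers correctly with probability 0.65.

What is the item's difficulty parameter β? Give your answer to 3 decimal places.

P(θ) = 1 / (1 + exp(−α(θ − β)))
logit(0.65) = ln(0.65/0.35) = 0.6190
β = θ − logit/(α) = 0.56 − 0.6190/1.6300 = 0.1802

0.180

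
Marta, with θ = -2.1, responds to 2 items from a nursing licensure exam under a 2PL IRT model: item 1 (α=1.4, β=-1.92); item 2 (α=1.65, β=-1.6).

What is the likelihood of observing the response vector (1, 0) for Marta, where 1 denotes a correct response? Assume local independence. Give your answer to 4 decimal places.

0.3041

P(θ) = 1 / (1 + exp(−α(θ − β)))
P_1 = 1/(1+e^{0.2520}) = 0.4373
P_2 = 1/(1+e^{0.8250}) = 0.3047
L = P_1 × (1−P_2) = 0.4373 × 0.6953 = 0.30407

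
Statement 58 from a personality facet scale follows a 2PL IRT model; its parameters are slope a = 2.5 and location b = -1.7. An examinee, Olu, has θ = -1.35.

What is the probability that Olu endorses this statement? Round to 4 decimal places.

0.7058

P(θ) = 1 / (1 + exp(−a(θ − b)))
Exponent: 2.5 × (-1.35 − (-1.7)) = 0.8750
1/(1 + e^{-0.8750}) = 0.7058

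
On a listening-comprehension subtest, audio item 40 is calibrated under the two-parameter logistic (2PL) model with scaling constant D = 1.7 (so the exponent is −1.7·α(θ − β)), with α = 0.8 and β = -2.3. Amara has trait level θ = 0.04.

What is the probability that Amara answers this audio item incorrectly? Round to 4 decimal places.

P(θ) = 1 / (1 + exp(−D·α(θ − β)))
Exponent: 1.7 × 0.8 × (0.04 − (-2.3)) = 3.1824
1/(1 + e^{-3.1824}) = 0.9602
P = 0.9602
P(incorrect) = 1 − 0.9602 = 0.0398

0.0398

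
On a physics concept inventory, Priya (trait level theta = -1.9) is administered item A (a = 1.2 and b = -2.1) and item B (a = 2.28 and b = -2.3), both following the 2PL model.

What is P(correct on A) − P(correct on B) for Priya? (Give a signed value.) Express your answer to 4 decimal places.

-0.1537

P(theta) = 1 / (1 + exp(−a(theta − b)))
P_A = 0.5597
P_B = 0.7134
P_A − P_B = -0.1537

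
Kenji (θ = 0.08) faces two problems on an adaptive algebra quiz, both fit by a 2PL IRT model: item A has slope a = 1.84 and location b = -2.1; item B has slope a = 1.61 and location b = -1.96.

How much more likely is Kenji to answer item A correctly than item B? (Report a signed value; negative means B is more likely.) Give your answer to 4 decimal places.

P(θ) = 1 / (1 + exp(−a(θ − b)))
P_A = 0.9822
P_B = 0.9639
P_A − P_B = 0.0183

0.0183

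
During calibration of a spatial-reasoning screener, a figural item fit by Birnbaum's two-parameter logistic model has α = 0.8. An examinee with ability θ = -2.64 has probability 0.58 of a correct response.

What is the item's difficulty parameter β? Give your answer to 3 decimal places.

P(θ) = 1 / (1 + exp(−α(θ − β)))
logit(0.58) = ln(0.58/0.42) = 0.3228
β = θ − logit/(α) = -2.64 − 0.3228/0.8000 = -3.0435

-3.043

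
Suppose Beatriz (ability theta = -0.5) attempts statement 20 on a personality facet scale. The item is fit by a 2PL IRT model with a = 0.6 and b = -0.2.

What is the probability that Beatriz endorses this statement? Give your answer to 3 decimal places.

P(theta) = 1 / (1 + exp(−a(theta − b)))
Exponent: 0.6 × (-0.5 − (-0.2)) = -0.1800
1/(1 + e^{0.1800}) = 0.4551

0.455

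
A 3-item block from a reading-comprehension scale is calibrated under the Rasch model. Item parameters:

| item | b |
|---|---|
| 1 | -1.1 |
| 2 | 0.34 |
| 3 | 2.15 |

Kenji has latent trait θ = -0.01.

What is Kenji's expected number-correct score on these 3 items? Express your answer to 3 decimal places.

1.265

P(θ) = 1 / (1 + exp(−(θ − b)))
P_1 = 1/(1+e^{-1.0900}) = 0.7484
P_2 = 1/(1+e^{0.3500}) = 0.4134
P_3 = 1/(1+e^{2.1600}) = 0.1034
E[score] = 0.7484 + 0.4134 + 0.1034 = 1.2652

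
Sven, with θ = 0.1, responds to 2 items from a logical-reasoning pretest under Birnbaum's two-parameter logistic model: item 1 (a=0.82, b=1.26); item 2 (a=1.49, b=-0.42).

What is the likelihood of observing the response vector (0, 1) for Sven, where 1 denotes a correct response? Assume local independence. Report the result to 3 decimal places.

0.494

P(θ) = 1 / (1 + exp(−a(θ − b)))
P_1 = 1/(1+e^{0.9512}) = 0.2786
P_2 = 1/(1+e^{-0.7748}) = 0.6846
L = (1−P_1) × P_2 = 0.7214 × 0.6846 = 0.49381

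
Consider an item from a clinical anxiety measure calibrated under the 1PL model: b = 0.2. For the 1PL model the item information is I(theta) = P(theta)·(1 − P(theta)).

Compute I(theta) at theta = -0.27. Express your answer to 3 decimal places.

0.237

P = 1/(1+e^{0.4700}) = 0.3846
P(1−P) = 0.3846 × 0.6154 = 0.2367
I = P(1−P) = 0.23669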